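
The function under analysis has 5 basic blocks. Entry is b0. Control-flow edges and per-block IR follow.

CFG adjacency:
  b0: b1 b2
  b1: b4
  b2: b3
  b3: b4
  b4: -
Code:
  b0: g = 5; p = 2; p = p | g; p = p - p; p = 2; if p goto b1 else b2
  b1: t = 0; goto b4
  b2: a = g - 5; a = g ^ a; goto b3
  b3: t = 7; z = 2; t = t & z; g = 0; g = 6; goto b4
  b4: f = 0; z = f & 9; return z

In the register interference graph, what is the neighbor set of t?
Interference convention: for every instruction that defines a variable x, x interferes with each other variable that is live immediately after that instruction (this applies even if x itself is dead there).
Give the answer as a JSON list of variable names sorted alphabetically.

Answer: ["z"]

Derivation:
def/use:
  b0 def {g,p} use ∅
  b1 def {t} use ∅
  b2 def {a} use {g}
  b3 def {g,t,z} use ∅
  b4 def {f,z} use ∅

Live sets:
  live b0: ∅→{g}
  live b1: ∅→∅
  live b2: {g}→∅
  live b3: ∅→∅
  live b4: ∅→∅

Conflict graph:
  a — {g}
  f — ∅
  g — {a,p}
  p — {g}
  t — {z}
  z — {t}

N(t) = ["z"]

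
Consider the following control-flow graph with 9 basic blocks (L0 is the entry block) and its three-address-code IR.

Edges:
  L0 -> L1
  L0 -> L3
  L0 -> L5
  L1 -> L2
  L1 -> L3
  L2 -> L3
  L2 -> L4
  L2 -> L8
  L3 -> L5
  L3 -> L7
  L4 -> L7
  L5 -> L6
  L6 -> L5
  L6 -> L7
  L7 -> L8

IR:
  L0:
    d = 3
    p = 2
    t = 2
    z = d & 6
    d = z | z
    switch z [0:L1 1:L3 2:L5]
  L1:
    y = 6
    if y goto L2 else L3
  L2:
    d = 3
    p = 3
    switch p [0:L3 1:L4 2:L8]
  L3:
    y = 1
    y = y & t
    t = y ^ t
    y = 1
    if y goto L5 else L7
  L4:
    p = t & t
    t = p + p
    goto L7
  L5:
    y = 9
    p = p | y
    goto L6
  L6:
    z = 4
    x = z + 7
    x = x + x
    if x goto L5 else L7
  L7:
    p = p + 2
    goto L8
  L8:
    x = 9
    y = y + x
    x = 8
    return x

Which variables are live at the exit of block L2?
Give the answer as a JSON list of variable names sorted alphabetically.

Answer: ["p", "t", "y"]

Working:
Per-block:
  L0: def={d,p,t,z} ue=∅
  L1: def={y} ue=∅
  L2: def={d,p} ue=∅
  L3: def={t,y} ue={t}
  L4: def={p,t} ue={t}
  L5: def={p,y} ue={p}
  L6: def={x,z} ue=∅
  L7: def={p} ue={p}
  L8: def={x,y} ue={y}

Liveness:
  L0: in=∅ out={p,t}
  L1: in={p,t} out={p,t,y}
  L2: in={t,y} out={p,t,y}
  L3: in={p,t} out={p,y}
  L4: in={t,y} out={p,y}
  L5: in={p} out={p,y}
  L6: in={p,y} out={p,y}
  L7: in={p,y} out={y}
  L8: in={y} out=∅

live-out(L2) = ["p", "t", "y"]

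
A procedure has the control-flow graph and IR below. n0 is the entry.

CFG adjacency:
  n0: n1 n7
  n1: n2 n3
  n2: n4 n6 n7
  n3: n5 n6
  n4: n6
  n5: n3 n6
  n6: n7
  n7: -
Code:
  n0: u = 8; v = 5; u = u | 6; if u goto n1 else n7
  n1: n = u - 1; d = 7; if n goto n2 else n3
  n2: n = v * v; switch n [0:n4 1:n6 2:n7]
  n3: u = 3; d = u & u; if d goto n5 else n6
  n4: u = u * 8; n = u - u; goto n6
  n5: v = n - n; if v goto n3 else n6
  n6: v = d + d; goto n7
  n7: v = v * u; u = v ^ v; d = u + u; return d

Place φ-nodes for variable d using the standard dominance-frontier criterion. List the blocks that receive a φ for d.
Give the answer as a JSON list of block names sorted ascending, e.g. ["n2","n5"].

idom tree: n1←n0 n2←n1 n3←n1 n4←n2 n5←n3 n6←n1 n7←n0
Dom at joins:
  n3: preds {n1,n5}: {n0,n1} ∩ {n0,n1,n3,n5} = {n0,n1}; idom=n1
  n6: preds {n2,n3,n4,n5}: {n0,n1,n2} ∩ {n0,n1,n3} ∩ {n0,n1,n2,n4} ∩ {n0,n1,n3,n5} = {n0,n1}; idom=n1
  n7: preds {n0,n2,n6}: {n0} ∩ {n0,n1,n2} ∩ {n0,n1,n6} = {n0}; idom=n0

Frontier:
  n3←n1: walk · to n1
  n3←n5: walk n5→n3 to n1
  n6←n2: walk n2 to n1
  n6←n3: walk n3 to n1
  n6←n4: walk n4→n2 to n1
  n6←n5: walk n5→n3 to n1
  n7←n0: walk · to n0
  n7←n2: walk n2→n1 to n0
  n7←n6: walk n6→n1 to n0
  DF(n0)=∅
  DF(n1)={n7}
  DF(n2)={n6,n7}
  DF(n3)={n3,n6}
  DF(n4)={n6}
  DF(n5)={n3,n6}
  DF(n6)={n7}
  DF(n7)=∅

φ for d: defs {n1,n3,n7}
  DF⁺ = {n3,n6,n7}

Answer: ["n3", "n6", "n7"]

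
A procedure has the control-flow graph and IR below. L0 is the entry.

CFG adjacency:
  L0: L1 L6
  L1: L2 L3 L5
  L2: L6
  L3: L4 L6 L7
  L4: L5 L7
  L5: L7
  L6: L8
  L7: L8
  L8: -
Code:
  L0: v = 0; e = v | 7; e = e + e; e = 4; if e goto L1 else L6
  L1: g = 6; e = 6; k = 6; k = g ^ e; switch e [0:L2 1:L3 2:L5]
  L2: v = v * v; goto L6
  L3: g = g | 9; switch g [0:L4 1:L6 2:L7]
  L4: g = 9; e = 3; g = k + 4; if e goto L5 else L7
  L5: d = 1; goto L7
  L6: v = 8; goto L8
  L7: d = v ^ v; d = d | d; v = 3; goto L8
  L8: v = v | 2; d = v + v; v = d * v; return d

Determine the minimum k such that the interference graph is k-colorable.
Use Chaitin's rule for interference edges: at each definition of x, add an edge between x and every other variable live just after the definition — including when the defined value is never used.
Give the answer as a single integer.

Answer: 4

Working:
def/use:
  L0: {e,v} / ∅
  L1: {e,g,k} / ∅
  L2: {v} / {v}
  L3: {g} / {g}
  L4: {e,g} / {k}
  L5: {d} / ∅
  L6: {v} / ∅
  L7: {d,v} / {v}
  L8: {d,v} / {v}

Live sets:
  live L0: ∅→{v}
  live L1: {v}→{g,k,v}
  live L2: {v}→∅
  live L3: {g,k,v}→{k,v}
  live L4: {k,v}→{v}
  live L5: {v}→{v}
  live L6: ∅→{v}
  live L7: {v}→{v}
  live L8: {v}→∅

Interference:
  d: {v}
  e: {g,k,v}
  g: {e,k,v}
  k: {e,g,v}
  v: {d,e,g,k}

Chromatic number:
  lower bound: {e,g,k,v} mutually conflict ⇒ χ ≥ 4
  assign d→c1 e→c1 g→c2 k→c3 v→c0 — no edge inside a register ⇒ χ ≤ 4
  χ = 4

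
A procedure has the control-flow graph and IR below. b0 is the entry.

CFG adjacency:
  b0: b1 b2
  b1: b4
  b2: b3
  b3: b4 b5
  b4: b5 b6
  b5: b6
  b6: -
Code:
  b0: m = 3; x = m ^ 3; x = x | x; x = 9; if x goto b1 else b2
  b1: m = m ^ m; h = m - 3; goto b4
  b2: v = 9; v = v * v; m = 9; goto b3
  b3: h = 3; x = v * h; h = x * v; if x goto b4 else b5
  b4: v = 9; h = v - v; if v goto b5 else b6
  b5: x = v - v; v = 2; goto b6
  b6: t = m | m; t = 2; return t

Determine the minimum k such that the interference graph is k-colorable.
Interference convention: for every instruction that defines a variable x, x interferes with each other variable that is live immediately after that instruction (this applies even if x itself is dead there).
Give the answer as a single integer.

Per-block:
  b0 def {m,x} use ∅
  b1 def {h,m} use {m}
  b2 def {m,v} use ∅
  b3 def {h,x} use {v}
  b4 def {h,v} use ∅
  b5 def {v,x} use {v}
  b6 def {t} use {m}

Live sets:
  b0 li=∅ lo={m}
  b1 li={m} lo={m}
  b2 li=∅ lo={m,v}
  b3 li={m,v} lo={m,v}
  b4 li={m} lo={m,v}
  b5 li={m,v} lo={m}
  b6 li={m} lo=∅

Interference:
  h — {m,v,x}
  m — {h,v,x}
  t — ∅
  v — {h,m,x}
  x — {h,m,v}

Colouring:
  clique {h,m,v,x} ⇒ need ≥ 4
  4-colouring: c0={h,t}  c1={m}  c2={v}  c3={x}
  χ = 4

Answer: 4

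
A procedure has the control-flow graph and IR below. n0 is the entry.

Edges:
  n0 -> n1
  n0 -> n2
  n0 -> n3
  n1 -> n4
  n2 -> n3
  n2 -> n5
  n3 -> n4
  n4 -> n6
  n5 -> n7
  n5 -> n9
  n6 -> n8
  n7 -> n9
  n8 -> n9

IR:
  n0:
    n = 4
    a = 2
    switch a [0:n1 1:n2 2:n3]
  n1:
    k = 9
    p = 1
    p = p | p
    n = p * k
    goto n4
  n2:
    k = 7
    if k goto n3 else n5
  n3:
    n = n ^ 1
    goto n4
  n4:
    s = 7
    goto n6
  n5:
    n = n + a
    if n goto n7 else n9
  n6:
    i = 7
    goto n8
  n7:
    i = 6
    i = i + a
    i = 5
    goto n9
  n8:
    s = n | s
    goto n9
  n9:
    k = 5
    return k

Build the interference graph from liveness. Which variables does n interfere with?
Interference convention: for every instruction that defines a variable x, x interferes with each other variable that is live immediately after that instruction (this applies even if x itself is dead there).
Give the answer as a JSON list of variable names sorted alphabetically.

Answer: ["a", "i", "k", "s"]

Working:
Block summaries:
  n0 def {a,n} use ∅
  n1 def {k,n,p} use ∅
  n2 def {k} use ∅
  n3 def {n} use {n}
  n4 def {s} use ∅
  n5 def {n} use {a,n}
  n6 def {i} use ∅
  n7 def {i} use {a}
  n8 def {s} use {n,s}
  n9 def {k} use ∅

Liveness:
  n0 li=∅ lo={a,n}
  n1 li=∅ lo={n}
  n2 li={a,n} lo={a,n}
  n3 li={n} lo={n}
  n4 li={n} lo={n,s}
  n5 li={a,n} lo={a}
  n6 li={n,s} lo={n,s}
  n7 li={a} lo=∅
  n8 li={n,s} lo=∅
  n9 li=∅ lo=∅

Interference:
  a: {i,k,n}
  i: {a,n,s}
  k: {a,n,p}
  n: {a,i,k,s}
  p: {k}
  s: {i,n}

N(n) = ["a", "i", "k", "s"]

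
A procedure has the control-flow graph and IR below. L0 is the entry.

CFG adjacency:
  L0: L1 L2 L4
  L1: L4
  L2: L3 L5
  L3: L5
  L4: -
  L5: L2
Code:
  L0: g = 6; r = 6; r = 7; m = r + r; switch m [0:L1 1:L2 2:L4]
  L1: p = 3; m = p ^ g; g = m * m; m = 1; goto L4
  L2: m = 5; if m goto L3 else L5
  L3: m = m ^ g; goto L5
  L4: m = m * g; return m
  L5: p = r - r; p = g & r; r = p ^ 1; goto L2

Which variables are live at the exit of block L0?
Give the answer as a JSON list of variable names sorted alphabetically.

Block summaries:
  L0: {g,m,r} / ∅
  L1: {g,m,p} / {g}
  L2: {m} / ∅
  L3: {m} / {g,m}
  L4: {m} / {g,m}
  L5: {p,r} / {g,r}

Live sets:
  L0: in=∅ out={g,m,r}
  L1: in={g} out={g,m}
  L2: in={g,r} out={g,m,r}
  L3: in={g,m,r} out={g,r}
  L4: in={g,m} out=∅
  L5: in={g,r} out={g,r}

live-out(L0) = ["g", "m", "r"]

Answer: ["g", "m", "r"]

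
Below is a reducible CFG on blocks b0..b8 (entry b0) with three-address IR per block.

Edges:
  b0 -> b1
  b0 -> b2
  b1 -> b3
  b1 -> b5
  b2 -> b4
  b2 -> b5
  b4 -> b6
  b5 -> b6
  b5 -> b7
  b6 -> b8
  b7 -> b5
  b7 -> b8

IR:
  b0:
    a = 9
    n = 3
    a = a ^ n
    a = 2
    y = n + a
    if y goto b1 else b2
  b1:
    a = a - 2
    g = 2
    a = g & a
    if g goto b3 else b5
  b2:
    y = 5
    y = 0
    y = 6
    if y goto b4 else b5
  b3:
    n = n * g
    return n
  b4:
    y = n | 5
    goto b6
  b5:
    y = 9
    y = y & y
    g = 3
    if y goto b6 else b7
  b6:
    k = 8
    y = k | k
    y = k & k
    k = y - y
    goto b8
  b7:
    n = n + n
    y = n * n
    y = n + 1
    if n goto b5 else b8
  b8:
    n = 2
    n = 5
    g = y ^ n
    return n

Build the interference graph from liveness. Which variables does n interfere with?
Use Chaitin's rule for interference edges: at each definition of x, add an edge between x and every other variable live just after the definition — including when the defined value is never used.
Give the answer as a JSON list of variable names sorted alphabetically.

Answer: ["a", "g", "y"]

Derivation:
def/use:
  b0 def {a,n,y} use ∅
  b1 def {a,g} use {a}
  b2 def {y} use ∅
  b3 def {n} use {g,n}
  b4 def {y} use {n}
  b5 def {g,y} use ∅
  b6 def {k,y} use ∅
  b7 def {n,y} use {n}
  b8 def {g,n} use {y}

Backward fixpoint:
  b0: in=∅ out={a,n}
  b1: in={a,n} out={g,n}
  b2: in={n} out={n}
  b3: in={g,n} out=∅
  b4: in={n} out=∅
  b5: in={n} out={n}
  b6: in=∅ out={y}
  b7: in={n} out={n,y}
  b8: in={y} out=∅

Conflict graph:
  a↔{g,n,y}
  g↔{a,n,y}
  k↔{y}
  n↔{a,g,y}
  y↔{a,g,k,n}

N(n) = ["a", "g", "y"]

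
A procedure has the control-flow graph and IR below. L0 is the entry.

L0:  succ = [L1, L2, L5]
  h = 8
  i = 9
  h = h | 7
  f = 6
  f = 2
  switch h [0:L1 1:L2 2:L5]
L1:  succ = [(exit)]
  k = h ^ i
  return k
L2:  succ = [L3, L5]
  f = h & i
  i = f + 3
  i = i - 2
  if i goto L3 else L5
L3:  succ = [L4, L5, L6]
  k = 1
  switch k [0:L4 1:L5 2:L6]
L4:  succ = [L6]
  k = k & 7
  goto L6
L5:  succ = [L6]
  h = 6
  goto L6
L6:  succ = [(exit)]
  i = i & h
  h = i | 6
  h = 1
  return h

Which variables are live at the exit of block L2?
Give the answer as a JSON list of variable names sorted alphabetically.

def/use:
  L0: {f,h,i} / ∅
  L1: {k} / {h,i}
  L2: {f,i} / {h,i}
  L3: {k} / ∅
  L4: {k} / {k}
  L5: {h} / ∅
  L6: {h,i} / {h,i}

Liveness:
  L0: in=∅ out={h,i}
  L1: in={h,i} out=∅
  L2: in={h,i} out={h,i}
  L3: in={h,i} out={h,i,k}
  L4: in={h,i,k} out={h,i}
  L5: in={i} out={h,i}
  L6: in={h,i} out=∅

live-out(L2) = ["h", "i"]

Answer: ["h", "i"]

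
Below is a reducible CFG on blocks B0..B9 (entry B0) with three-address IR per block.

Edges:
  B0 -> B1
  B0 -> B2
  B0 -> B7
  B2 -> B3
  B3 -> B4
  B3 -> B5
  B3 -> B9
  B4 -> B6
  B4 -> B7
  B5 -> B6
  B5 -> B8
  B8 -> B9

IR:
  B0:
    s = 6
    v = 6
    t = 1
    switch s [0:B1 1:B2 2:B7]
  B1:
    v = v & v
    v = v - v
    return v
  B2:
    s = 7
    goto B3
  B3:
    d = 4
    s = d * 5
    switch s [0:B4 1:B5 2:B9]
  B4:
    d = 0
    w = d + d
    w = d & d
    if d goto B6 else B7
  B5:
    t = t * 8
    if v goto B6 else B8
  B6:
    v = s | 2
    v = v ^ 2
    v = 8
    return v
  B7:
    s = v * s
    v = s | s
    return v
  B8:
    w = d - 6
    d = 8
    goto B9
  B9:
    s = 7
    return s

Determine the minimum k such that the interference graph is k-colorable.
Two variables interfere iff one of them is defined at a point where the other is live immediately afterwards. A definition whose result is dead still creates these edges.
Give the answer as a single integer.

Answer: 4

Derivation:
def/use:
  B0: {s,t,v} / ∅
  B1: {v} / {v}
  B2: {s} / ∅
  B3: {d,s} / ∅
  B4: {d,w} / ∅
  B5: {t} / {t,v}
  B6: {v} / {s}
  B7: {s,v} / {s,v}
  B8: {d,w} / {d}
  B9: {s} / ∅

Live sets:
  B0: in=∅ out={s,t,v}
  B1: in={v} out=∅
  B2: in={t,v} out={t,v}
  B3: in={t,v} out={d,s,t,v}
  B4: in={s,v} out={s,v}
  B5: in={d,s,t,v} out={d,s}
  B6: in={s} out=∅
  B7: in={s,v} out=∅
  B8: in={d} out=∅
  B9: in=∅ out=∅

Interfere edges:
  d↔{s,t,v,w}
  s↔{d,t,v,w}
  t↔{d,s,v}
  v↔{d,s,t,w}
  w↔{d,s,v}

Registers:
  clique {d,s,t,v} ⇒ need ≥ 4
  4-colouring: r0={d}  r1={s}  r2={v}  r3={t,w}
  χ = 4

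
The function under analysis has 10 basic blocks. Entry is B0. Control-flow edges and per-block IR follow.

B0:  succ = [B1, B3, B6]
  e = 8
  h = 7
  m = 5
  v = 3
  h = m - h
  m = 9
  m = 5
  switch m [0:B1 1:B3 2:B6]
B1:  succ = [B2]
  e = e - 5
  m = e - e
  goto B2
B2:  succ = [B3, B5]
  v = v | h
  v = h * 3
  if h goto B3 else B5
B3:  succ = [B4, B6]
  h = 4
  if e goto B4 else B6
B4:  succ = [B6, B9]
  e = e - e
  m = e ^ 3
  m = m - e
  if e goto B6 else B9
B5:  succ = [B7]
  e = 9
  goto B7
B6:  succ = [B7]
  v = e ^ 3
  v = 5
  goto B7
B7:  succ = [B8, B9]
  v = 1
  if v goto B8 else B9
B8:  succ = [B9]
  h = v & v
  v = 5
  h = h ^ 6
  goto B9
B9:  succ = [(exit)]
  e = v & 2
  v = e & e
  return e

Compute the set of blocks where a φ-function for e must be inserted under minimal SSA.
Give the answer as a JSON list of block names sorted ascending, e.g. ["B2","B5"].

Answer: ["B3", "B6", "B7", "B9"]

Working:
idom tree: B1←B0 B2←B1 B3←B0 B4←B3 B5←B2 B6←B0 B7←B0 B8←B7 B9←B0
Dom∩ at merges:
  B3: preds {B0,B2}: {B0} ∩ {B0,B1,B2} = {B0}; idom=B0
  B6: preds {B0,B3,B4}: {B0} ∩ {B0,B3} ∩ {B0,B3,B4} = {B0}; idom=B0
  B7: preds {B5,B6}: {B0,B1,B2,B5} ∩ {B0,B6} = {B0}; idom=B0
  B9: preds {B4,B7,B8}: {B0,B3,B4} ∩ {B0,B7} ∩ {B0,B7,B8} = {B0}; idom=B0

DF walk-up:
  join B3 pred B0: · stop@B0
  join B3 pred B2: B2→B1 stop@B0
  join B6 pred B0: · stop@B0
  join B6 pred B3: B3 stop@B0
  join B6 pred B4: B4→B3 stop@B0
  join B7 pred B5: B5→B2→B1 stop@B0
  join B7 pred B6: B6 stop@B0
  join B9 pred B4: B4→B3 stop@B0
  join B9 pred B7: B7 stop@B0
  join B9 pred B8: B8→B7 stop@B0
  DF(B0)=∅
  DF(B1)={B3,B7}
  DF(B2)={B3,B7}
  DF(B3)={B6,B9}
  DF(B4)={B6,B9}
  DF(B5)={B7}
  DF(B6)={B7}
  DF(B7)={B9}
  DF(B8)={B9}
  DF(B9)=∅

φ for e: defs {B0,B1,B4,B5,B9}
  DF⁺ = {B3,B6,B7,B9}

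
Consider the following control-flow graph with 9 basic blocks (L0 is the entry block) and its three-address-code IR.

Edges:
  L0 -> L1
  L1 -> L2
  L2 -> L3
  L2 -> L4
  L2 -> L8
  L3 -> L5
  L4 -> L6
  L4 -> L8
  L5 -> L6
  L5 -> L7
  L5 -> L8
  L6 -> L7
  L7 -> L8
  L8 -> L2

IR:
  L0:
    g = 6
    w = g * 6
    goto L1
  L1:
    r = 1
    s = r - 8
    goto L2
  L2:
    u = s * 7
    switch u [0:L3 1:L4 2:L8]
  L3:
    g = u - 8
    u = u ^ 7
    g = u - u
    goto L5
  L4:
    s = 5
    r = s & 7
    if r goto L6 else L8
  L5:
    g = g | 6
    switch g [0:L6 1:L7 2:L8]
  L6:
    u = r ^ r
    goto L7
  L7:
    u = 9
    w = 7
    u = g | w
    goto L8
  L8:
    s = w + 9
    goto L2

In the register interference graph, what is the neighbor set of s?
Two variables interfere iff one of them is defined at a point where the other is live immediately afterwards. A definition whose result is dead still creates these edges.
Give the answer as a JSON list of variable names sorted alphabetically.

Per-block:
  L0: {g,w} / ∅
  L1: {r,s} / ∅
  L2: {u} / {s}
  L3: {g,u} / {u}
  L4: {r,s} / ∅
  L5: {g} / {g}
  L6: {u} / {r}
  L7: {u,w} / {g}
  L8: {s} / {w}

Liveness:
  live L0: ∅→{g,w}
  live L1: {g,w}→{g,r,s,w}
  live L2: {g,r,s,w}→{g,r,u,w}
  live L3: {r,u,w}→{g,r,w}
  live L4: {g,w}→{g,r,w}
  live L5: {g,r,w}→{g,r,w}
  live L6: {g,r}→{g,r}
  live L7: {g,r}→{g,r,w}
  live L8: {g,r,w}→{g,r,s,w}

Interference:
  g — {r,s,u,w}
  r — {g,s,u,w}
  s — {g,r,w}
  u — {g,r,w}
  w — {g,r,s,u}

N(s) = ["g", "r", "w"]

Answer: ["g", "r", "w"]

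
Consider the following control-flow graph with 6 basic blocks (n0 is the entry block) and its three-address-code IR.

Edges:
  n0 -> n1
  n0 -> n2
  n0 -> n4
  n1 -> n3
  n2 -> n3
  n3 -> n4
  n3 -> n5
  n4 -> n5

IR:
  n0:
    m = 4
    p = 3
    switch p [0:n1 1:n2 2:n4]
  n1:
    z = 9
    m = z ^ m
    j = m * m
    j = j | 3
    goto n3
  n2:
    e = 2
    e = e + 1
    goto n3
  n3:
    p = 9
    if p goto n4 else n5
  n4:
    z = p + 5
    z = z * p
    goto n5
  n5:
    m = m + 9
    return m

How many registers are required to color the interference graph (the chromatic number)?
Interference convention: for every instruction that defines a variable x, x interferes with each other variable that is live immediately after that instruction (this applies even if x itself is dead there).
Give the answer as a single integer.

Block summaries:
  n0 def {m,p} use ∅
  n1 def {j,m,z} use {m}
  n2 def {e} use ∅
  n3 def {p} use ∅
  n4 def {z} use {p}
  n5 def {m} use {m}

Backward fixpoint:
  n0 li=∅ lo={m,p}
  n1 li={m} lo={m}
  n2 li={m} lo={m}
  n3 li={m} lo={m,p}
  n4 li={m,p} lo={m}
  n5 li={m} lo=∅

Interfere edges:
  e — {m}
  j — {m}
  m — {e,j,p,z}
  p — {m,z}
  z — {m,p}

Colouring:
  {m,p,z} pairwise interfere (3-clique) ⇒ χ ≥ 3
  assign e→R1 j→R1 m→R0 p→R1 z→R2 — no edge inside a register ⇒ χ ≤ 3
  χ = 3

Answer: 3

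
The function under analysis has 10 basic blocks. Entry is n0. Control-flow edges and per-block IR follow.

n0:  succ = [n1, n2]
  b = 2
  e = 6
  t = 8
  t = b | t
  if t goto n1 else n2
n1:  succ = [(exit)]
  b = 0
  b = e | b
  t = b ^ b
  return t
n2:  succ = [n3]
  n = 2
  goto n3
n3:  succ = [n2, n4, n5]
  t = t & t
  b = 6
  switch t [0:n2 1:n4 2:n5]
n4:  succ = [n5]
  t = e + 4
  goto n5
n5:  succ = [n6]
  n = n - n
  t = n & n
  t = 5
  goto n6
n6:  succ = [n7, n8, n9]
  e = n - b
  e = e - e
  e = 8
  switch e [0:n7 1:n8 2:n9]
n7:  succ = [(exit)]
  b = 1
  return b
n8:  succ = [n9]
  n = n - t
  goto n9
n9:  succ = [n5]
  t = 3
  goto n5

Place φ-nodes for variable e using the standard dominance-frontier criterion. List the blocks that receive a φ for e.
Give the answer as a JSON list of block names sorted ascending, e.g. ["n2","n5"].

idom tree: n1←n0 n2←n0 n3←n2 n4←n3 n5←n3 n6←n5 n7←n6 n8←n6 n9←n6
Dom at joins:
  n2: preds {n0,n3}: {n0} ∩ {n0,n2,n3} = {n0}; idom=n0
  n5: preds {n3,n4,n9}: {n0,n2,n3} ∩ {n0,n2,n3,n4} ∩ {n0,n2,n3,n5,n6,n9} = {n0,n2,n3}; idom=n3
  n9: preds {n6,n8}: {n0,n2,n3,n5,n6} ∩ {n0,n2,n3,n5,n6,n8} = {n0,n2,n3,n5,n6}; idom=n6

Frontier:
  join n2 pred n0: · stop@n0
  join n2 pred n3: n3→n2 stop@n0
  join n5 pred n3: · stop@n3
  join n5 pred n4: n4 stop@n3
  join n5 pred n9: n9→n6→n5 stop@n3
  join n9 pred n6: · stop@n6
  join n9 pred n8: n8 stop@n6
  n0: DF=∅
  n1: DF=∅
  n2: DF={n2}
  n3: DF={n2}
  n4: DF={n5}
  n5: DF={n5}
  n6: DF={n5}
  n7: DF=∅
  n8: DF={n9}
  n9: DF={n5}

φ for e: defs {n0,n6}
  DF⁺ = {n5}

Answer: ["n5"]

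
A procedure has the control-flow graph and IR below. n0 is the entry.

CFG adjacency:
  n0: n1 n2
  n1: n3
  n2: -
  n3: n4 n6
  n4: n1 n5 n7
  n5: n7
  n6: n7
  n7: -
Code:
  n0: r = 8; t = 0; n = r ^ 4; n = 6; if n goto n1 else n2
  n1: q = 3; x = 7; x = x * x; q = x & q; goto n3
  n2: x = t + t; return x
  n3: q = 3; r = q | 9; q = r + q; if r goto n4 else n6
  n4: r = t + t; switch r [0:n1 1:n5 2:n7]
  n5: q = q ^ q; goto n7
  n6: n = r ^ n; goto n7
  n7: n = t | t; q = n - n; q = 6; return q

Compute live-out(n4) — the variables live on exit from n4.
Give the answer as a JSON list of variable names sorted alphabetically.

Answer: ["n", "q", "t"]

Derivation:
Block summaries:
  n0: {n,r,t} / ∅
  n1: {q,x} / ∅
  n2: {x} / {t}
  n3: {q,r} / ∅
  n4: {r} / {t}
  n5: {q} / {q}
  n6: {n} / {n,r}
  n7: {n,q} / {t}

Liveness:
  n0: in=∅ out={n,t}
  n1: in={n,t} out={n,t}
  n2: in={t} out=∅
  n3: in={n,t} out={n,q,r,t}
  n4: in={n,q,t} out={n,q,t}
  n5: in={q,t} out={t}
  n6: in={n,r,t} out={t}
  n7: in={t} out=∅

live-out(n4) = ["n", "q", "t"]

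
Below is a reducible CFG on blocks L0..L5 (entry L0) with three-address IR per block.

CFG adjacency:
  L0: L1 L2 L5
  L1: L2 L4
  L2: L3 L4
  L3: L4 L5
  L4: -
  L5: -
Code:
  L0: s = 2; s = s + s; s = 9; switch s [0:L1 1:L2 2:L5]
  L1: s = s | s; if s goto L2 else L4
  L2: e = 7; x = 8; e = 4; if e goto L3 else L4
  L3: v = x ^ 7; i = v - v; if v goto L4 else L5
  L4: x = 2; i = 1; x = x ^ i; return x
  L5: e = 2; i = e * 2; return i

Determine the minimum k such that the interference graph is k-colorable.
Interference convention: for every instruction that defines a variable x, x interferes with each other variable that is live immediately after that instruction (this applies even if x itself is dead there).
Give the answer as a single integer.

Answer: 2

Derivation:
Per-block:
  L0: def={s} ue=∅
  L1: def={s} ue={s}
  L2: def={e,x} ue=∅
  L3: def={i,v} ue={x}
  L4: def={i,x} ue=∅
  L5: def={e,i} ue=∅

Live sets:
  L0 li=∅ lo={s}
  L1 li={s} lo=∅
  L2 li=∅ lo={x}
  L3 li={x} lo=∅
  L4 li=∅ lo=∅
  L5 li=∅ lo=∅

Conflict graph:
  e: {x}
  i: {v,x}
  s: ∅
  v: {i}
  x: {e,i}

Registers:
  clique {e,x} ⇒ need ≥ 2
  2-colouring: R0={e,i,s}  R1={v,x}
  χ = 2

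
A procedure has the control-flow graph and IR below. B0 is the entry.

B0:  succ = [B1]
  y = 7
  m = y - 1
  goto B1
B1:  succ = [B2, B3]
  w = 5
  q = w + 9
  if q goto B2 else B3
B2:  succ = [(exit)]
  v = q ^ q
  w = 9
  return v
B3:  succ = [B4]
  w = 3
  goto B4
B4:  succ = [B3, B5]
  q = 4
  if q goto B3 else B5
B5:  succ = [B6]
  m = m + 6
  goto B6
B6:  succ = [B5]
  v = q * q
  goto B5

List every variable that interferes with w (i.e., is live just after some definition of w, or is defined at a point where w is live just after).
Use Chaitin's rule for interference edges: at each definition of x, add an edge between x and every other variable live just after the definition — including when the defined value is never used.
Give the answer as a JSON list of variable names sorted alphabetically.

Answer: ["m", "v"]

Derivation:
Per-block:
  B0: def={m,y} ue=∅
  B1: def={q,w} ue=∅
  B2: def={v,w} ue={q}
  B3: def={w} ue=∅
  B4: def={q} ue=∅
  B5: def={m} ue={m}
  B6: def={v} ue={q}

Liveness:
  B0: in=∅ out={m}
  B1: in={m} out={m,q}
  B2: in={q} out=∅
  B3: in={m} out={m}
  B4: in={m} out={m,q}
  B5: in={m,q} out={m,q}
  B6: in={m,q} out={m,q}

Conflict graph:
  m↔{q,v,w}
  q↔{m,v}
  v↔{m,q,w}
  w↔{m,v}
  y↔∅

N(w) = ["m", "v"]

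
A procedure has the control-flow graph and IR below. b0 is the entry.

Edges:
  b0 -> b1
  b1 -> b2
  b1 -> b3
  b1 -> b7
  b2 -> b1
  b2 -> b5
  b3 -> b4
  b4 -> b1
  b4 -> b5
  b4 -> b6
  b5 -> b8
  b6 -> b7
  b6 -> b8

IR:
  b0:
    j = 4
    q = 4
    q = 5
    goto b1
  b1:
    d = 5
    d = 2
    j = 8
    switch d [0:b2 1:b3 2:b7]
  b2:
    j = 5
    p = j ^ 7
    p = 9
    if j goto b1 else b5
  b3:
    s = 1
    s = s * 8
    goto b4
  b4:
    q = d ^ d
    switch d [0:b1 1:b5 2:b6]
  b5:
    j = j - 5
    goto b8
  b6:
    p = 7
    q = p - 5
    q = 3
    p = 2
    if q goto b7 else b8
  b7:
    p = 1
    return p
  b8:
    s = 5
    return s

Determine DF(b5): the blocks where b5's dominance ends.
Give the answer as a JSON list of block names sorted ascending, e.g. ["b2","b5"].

Answer: ["b8"]

Working:
idom tree: b1←b0 b2←b1 b3←b1 b4←b3 b5←b1 b6←b4 b7←b1 b8←b1
Dom∩ at merges:
  b1: preds {b0,b2,b4}: {b0} ∩ {b0,b1,b2} ∩ {b0,b1,b3,b4} = {b0}; idom=b0
  b5: preds {b2,b4}: {b0,b1,b2} ∩ {b0,b1,b3,b4} = {b0,b1}; idom=b1
  b7: preds {b1,b6}: {b0,b1} ∩ {b0,b1,b3,b4,b6} = {b0,b1}; idom=b1
  b8: preds {b5,b6}: {b0,b1,b5} ∩ {b0,b1,b3,b4,b6} = {b0,b1}; idom=b1

DF derivation:
  join b1 pred b0: · stop@b0
  join b1 pred b2: b2→b1 stop@b0
  join b1 pred b4: b4→b3→b1 stop@b0
  join b5 pred b2: b2 stop@b1
  join b5 pred b4: b4→b3 stop@b1
  join b7 pred b1: · stop@b1
  join b7 pred b6: b6→b4→b3 stop@b1
  join b8 pred b5: b5 stop@b1
  join b8 pred b6: b6→b4→b3 stop@b1
  DF(b0)=∅
  DF(b1)={b1}
  DF(b2)={b1,b5}
  DF(b3)={b1,b5,b7,b8}
  DF(b4)={b1,b5,b7,b8}
  DF(b5)={b8}
  DF(b6)={b7,b8}
  DF(b7)=∅
  DF(b8)=∅

DF(b5) = ["b8"]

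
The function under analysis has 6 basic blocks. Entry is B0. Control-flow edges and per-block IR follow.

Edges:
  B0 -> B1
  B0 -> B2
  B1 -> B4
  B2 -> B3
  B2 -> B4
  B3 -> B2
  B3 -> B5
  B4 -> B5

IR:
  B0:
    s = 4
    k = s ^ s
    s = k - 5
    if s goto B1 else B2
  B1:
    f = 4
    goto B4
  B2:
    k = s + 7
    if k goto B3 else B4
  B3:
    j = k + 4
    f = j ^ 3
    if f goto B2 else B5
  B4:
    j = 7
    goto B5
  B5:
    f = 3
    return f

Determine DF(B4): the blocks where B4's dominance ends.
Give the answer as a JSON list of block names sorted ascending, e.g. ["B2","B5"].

idom tree: B1←B0 B2←B0 B3←B2 B4←B0 B5←B0
Join-block Dom:
  B2: preds {B0,B3}: {B0} ∩ {B0,B2,B3} = {B0}; idom=B0
  B4: preds {B1,B2}: {B0,B1} ∩ {B0,B2} = {B0}; idom=B0
  B5: preds {B3,B4}: {B0,B2,B3} ∩ {B0,B4} = {B0}; idom=B0

DF walk-up:
  B2←B0: walk · to B0
  B2←B3: walk B3→B2 to B0
  B4←B1: walk B1 to B0
  B4←B2: walk B2 to B0
  B5←B3: walk B3→B2 to B0
  B5←B4: walk B4 to B0
  B0: DF=∅
  B1: DF={B4}
  B2: DF={B2,B4,B5}
  B3: DF={B2,B5}
  B4: DF={B5}
  B5: DF=∅

DF(B4) = ["B5"]

Answer: ["B5"]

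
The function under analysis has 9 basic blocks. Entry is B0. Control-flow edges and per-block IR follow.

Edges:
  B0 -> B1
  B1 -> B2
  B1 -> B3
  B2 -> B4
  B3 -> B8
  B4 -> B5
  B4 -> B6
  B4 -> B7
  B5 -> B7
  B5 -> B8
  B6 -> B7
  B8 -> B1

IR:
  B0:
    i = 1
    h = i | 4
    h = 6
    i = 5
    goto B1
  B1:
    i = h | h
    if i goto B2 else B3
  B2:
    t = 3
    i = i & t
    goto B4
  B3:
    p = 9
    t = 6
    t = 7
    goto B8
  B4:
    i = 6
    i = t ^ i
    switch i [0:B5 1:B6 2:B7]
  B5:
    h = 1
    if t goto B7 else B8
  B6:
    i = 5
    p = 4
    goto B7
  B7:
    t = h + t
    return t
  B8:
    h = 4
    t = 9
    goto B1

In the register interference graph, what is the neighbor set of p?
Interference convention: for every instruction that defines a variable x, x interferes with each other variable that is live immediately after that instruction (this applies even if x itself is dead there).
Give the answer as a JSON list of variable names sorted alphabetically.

def/use:
  B0: def={h,i} ue=∅
  B1: def={i} ue={h}
  B2: def={i,t} ue={i}
  B3: def={p,t} ue=∅
  B4: def={i} ue={t}
  B5: def={h} ue={t}
  B6: def={i,p} ue=∅
  B7: def={t} ue={h,t}
  B8: def={h,t} ue=∅

Live sets:
  B0: in=∅ out={h}
  B1: in={h} out={h,i}
  B2: in={h,i} out={h,t}
  B3: in=∅ out=∅
  B4: in={h,t} out={h,t}
  B5: in={t} out={h,t}
  B6: in={h,t} out={h,t}
  B7: in={h,t} out=∅
  B8: in=∅ out={h}

Interference:
  h↔{i,p,t}
  i↔{h,t}
  p↔{h,t}
  t↔{h,i,p}

N(p) = ["h", "t"]

Answer: ["h", "t"]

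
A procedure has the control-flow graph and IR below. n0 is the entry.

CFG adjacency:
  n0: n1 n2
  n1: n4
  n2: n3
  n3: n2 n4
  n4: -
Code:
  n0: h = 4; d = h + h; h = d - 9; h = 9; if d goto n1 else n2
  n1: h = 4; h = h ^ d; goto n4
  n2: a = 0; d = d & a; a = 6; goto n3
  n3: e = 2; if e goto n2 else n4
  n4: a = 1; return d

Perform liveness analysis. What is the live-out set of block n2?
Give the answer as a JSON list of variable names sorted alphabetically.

Block summaries:
  n0: def={d,h} ue=∅
  n1: def={h} ue={d}
  n2: def={a,d} ue={d}
  n3: def={e} ue=∅
  n4: def={a} ue={d}

Liveness:
  n0: in=∅ out={d}
  n1: in={d} out={d}
  n2: in={d} out={d}
  n3: in={d} out={d}
  n4: in={d} out=∅

live-out(n2) = ["d"]

Answer: ["d"]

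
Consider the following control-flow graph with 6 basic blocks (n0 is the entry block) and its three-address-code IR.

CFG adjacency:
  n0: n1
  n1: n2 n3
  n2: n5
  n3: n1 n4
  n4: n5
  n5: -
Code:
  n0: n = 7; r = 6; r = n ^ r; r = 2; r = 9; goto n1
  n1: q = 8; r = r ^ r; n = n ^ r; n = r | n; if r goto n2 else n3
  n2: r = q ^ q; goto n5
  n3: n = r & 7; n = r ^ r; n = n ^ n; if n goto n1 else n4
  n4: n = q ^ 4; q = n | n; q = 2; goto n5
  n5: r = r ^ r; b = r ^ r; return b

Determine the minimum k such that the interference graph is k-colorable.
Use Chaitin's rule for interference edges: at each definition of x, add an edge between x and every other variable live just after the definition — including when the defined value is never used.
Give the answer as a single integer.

Answer: 3

Working:
def/use:
  n0: def={n,r} ue=∅
  n1: def={n,q,r} ue={n,r}
  n2: def={r} ue={q}
  n3: def={n} ue={r}
  n4: def={n,q} ue={q}
  n5: def={b,r} ue={r}

Liveness:
  n0: in=∅ out={n,r}
  n1: in={n,r} out={q,r}
  n2: in={q} out={r}
  n3: in={q,r} out={n,q,r}
  n4: in={q,r} out={r}
  n5: in={r} out=∅

Interfere edges:
  b↔∅
  n↔{q,r}
  q↔{n,r}
  r↔{n,q}

Registers:
  lower bound: {n,q,r} mutually conflict ⇒ χ ≥ 3
  3-colouring: r0={b,n}  r1={q}  r2={r}
  χ = 3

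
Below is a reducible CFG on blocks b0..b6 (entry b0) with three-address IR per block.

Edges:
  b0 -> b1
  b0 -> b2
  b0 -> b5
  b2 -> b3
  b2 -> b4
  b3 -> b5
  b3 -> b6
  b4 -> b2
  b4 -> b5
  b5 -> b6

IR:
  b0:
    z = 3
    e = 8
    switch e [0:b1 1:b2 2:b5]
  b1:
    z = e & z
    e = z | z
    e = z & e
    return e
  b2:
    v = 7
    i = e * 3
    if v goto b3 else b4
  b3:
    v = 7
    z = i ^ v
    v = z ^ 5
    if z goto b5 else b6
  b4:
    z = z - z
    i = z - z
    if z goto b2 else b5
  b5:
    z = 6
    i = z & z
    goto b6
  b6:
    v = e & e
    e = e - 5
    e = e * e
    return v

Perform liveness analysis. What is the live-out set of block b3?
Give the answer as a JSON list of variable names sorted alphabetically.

def/use:
  b0: {e,z} / ∅
  b1: {e,z} / {e,z}
  b2: {i,v} / {e}
  b3: {v,z} / {i}
  b4: {i,z} / {z}
  b5: {i,z} / ∅
  b6: {e,v} / {e}

Liveness:
  b0 li=∅ lo={e,z}
  b1 li={e,z} lo=∅
  b2 li={e,z} lo={e,i,z}
  b3 li={e,i} lo={e}
  b4 li={e,z} lo={e,z}
  b5 li={e} lo={e}
  b6 li={e} lo=∅

live-out(b3) = ["e"]

Answer: ["e"]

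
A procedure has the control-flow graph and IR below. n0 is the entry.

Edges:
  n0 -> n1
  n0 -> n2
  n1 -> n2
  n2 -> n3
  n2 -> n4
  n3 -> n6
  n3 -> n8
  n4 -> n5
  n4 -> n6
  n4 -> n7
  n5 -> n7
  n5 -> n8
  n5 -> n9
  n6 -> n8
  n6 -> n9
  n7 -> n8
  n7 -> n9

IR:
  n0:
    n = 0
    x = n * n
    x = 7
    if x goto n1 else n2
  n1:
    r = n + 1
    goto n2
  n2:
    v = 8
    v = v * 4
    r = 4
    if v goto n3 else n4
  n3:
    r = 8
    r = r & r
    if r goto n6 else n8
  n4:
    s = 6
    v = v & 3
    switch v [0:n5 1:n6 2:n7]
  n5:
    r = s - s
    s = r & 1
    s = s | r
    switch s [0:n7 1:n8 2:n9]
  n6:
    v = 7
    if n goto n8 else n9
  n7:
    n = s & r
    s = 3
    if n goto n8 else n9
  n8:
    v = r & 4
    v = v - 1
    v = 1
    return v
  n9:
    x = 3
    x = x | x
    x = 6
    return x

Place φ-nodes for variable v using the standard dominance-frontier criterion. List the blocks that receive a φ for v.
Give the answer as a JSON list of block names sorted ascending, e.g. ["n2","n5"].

idom tree: n1←n0 n2←n0 n3←n2 n4←n2 n5←n4 n6←n2 n7←n4 n8←n2 n9←n2
Dom∩ at merges:
  n2: preds {n0,n1}: {n0} ∩ {n0,n1} = {n0}; idom=n0
  n6: preds {n3,n4}: {n0,n2,n3} ∩ {n0,n2,n4} = {n0,n2}; idom=n2
  n7: preds {n4,n5}: {n0,n2,n4} ∩ {n0,n2,n4,n5} = {n0,n2,n4}; idom=n4
  n8: preds {n3,n5,n6,n7}: {n0,n2,n3} ∩ {n0,n2,n4,n5} ∩ {n0,n2,n6} ∩ {n0,n2,n4,n7} = {n0,n2}; idom=n2
  n9: preds {n5,n6,n7}: {n0,n2,n4,n5} ∩ {n0,n2,n6} ∩ {n0,n2,n4,n7} = {n0,n2}; idom=n2

DF derivation:
  join n2 pred n0: · stop@n0
  join n2 pred n1: n1 stop@n0
  join n6 pred n3: n3 stop@n2
  join n6 pred n4: n4 stop@n2
  join n7 pred n4: · stop@n4
  join n7 pred n5: n5 stop@n4
  join n8 pred n3: n3 stop@n2
  join n8 pred n5: n5→n4 stop@n2
  join n8 pred n6: n6 stop@n2
  join n8 pred n7: n7→n4 stop@n2
  join n9 pred n5: n5→n4 stop@n2
  join n9 pred n6: n6 stop@n2
  join n9 pred n7: n7→n4 stop@n2
  n0: DF=∅
  n1: DF={n2}
  n2: DF=∅
  n3: DF={n6,n8}
  n4: DF={n6,n8,n9}
  n5: DF={n7,n8,n9}
  n6: DF={n8,n9}
  n7: DF={n8,n9}
  n8: DF=∅
  n9: DF=∅

φ for v: defs {n2,n4,n6,n8}
  DF⁺ = {n6,n8,n9}

Answer: ["n6", "n8", "n9"]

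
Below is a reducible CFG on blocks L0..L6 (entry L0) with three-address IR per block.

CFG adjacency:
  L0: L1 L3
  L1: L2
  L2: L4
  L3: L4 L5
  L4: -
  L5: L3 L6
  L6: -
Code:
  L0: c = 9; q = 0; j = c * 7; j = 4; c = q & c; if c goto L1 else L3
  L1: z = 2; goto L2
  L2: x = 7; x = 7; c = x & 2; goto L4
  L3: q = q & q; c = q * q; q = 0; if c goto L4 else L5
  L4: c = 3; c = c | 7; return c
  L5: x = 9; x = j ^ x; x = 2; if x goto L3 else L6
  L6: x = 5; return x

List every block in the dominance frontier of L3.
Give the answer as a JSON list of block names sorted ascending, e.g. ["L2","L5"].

idom tree: L1←L0 L2←L1 L3←L0 L4←L0 L5←L3 L6←L5
Join-block Dom:
  L3: preds {L0,L5}: {L0} ∩ {L0,L3,L5} = {L0}; idom=L0
  L4: preds {L2,L3}: {L0,L1,L2} ∩ {L0,L3} = {L0}; idom=L0

DF walk-up:
  L3←L0: walk · to L0
  L3←L5: walk L5→L3 to L0
  L4←L2: walk L2→L1 to L0
  L4←L3: walk L3 to L0
  DF(L0)=∅
  DF(L1)={L4}
  DF(L2)={L4}
  DF(L3)={L3,L4}
  DF(L4)=∅
  DF(L5)={L3}
  DF(L6)=∅

DF(L3) = ["L3", "L4"]

Answer: ["L3", "L4"]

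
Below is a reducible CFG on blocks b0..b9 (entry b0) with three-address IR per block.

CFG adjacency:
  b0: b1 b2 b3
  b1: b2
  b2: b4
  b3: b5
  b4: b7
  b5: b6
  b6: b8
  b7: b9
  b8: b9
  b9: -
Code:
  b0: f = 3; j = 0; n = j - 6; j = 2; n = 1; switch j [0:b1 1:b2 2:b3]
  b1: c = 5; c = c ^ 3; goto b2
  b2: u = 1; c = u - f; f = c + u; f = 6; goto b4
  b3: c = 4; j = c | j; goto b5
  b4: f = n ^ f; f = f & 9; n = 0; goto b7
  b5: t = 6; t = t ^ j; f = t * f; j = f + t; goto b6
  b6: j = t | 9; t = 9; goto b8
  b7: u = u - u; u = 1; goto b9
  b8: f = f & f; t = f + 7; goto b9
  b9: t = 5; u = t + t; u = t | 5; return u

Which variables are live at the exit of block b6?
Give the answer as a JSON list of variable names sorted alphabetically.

Answer: ["f"]

Working:
def/use:
  b0: def={f,j,n} ue=∅
  b1: def={c} ue=∅
  b2: def={c,f,u} ue={f}
  b3: def={c,j} ue={j}
  b4: def={f,n} ue={f,n}
  b5: def={f,j,t} ue={f,j}
  b6: def={j,t} ue={t}
  b7: def={u} ue={u}
  b8: def={f,t} ue={f}
  b9: def={t,u} ue=∅

Liveness:
  live b0: ∅→{f,j,n}
  live b1: {f,n}→{f,n}
  live b2: {f,n}→{f,n,u}
  live b3: {f,j}→{f,j}
  live b4: {f,n,u}→{u}
  live b5: {f,j}→{f,t}
  live b6: {f,t}→{f}
  live b7: {u}→∅
  live b8: {f}→∅
  live b9: ∅→∅

live-out(b6) = ["f"]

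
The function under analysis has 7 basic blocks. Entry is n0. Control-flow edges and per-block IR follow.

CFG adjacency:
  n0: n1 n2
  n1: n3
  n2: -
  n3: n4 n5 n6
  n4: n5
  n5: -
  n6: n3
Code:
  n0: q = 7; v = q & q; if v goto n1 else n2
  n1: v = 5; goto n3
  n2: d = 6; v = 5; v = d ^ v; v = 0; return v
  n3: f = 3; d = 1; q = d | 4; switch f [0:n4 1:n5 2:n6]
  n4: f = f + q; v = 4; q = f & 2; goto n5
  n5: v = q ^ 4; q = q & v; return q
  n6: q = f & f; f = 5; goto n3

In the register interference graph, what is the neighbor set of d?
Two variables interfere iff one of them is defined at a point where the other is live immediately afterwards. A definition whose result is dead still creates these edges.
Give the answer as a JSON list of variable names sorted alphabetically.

Per-block:
  n0 def {q,v} use ∅
  n1 def {v} use ∅
  n2 def {d,v} use ∅
  n3 def {d,f,q} use ∅
  n4 def {f,q,v} use {f,q}
  n5 def {q,v} use {q}
  n6 def {f,q} use {f}

Liveness:
  n0 li=∅ lo=∅
  n1 li=∅ lo=∅
  n2 li=∅ lo=∅
  n3 li=∅ lo={f,q}
  n4 li={f,q} lo={q}
  n5 li={q} lo=∅
  n6 li={f} lo=∅

Conflict graph:
  d: {f,v}
  f: {d,q,v}
  q: {f,v}
  v: {d,f,q}

N(d) = ["f", "v"]

Answer: ["f", "v"]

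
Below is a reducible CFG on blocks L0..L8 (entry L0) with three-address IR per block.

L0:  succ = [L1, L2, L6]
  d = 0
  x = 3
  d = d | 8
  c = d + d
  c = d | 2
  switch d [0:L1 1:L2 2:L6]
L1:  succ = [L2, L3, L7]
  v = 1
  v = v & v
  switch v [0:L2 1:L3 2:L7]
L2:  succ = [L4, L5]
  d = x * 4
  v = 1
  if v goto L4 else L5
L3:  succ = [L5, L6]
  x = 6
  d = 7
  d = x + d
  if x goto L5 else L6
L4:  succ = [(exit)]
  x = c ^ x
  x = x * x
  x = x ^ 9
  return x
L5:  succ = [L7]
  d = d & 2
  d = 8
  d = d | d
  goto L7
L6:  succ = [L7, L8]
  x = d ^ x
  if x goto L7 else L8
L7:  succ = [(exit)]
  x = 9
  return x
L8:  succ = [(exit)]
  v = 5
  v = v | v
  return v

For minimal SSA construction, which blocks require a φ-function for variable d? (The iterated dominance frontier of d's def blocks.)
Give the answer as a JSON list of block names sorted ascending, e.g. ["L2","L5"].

Answer: ["L5", "L6", "L7"]

Working:
idom tree: L1←L0 L2←L0 L3←L1 L4←L2 L5←L0 L6←L0 L7←L0 L8←L6
Join-block Dom:
  L2: preds {L0,L1}: {L0} ∩ {L0,L1} = {L0}; idom=L0
  L5: preds {L2,L3}: {L0,L2} ∩ {L0,L1,L3} = {L0}; idom=L0
  L6: preds {L0,L3}: {L0} ∩ {L0,L1,L3} = {L0}; idom=L0
  L7: preds {L1,L5,L6}: {L0,L1} ∩ {L0,L5} ∩ {L0,L6} = {L0}; idom=L0

DF walk-up:
  L2←L0: walk · to L0
  L2←L1: walk L1 to L0
  L5←L2: walk L2 to L0
  L5←L3: walk L3→L1 to L0
  L6←L0: walk · to L0
  L6←L3: walk L3→L1 to L0
  L7←L1: walk L1 to L0
  L7←L5: walk L5 to L0
  L7←L6: walk L6 to L0
  L0: DF=∅
  L1: DF={L2,L5,L6,L7}
  L2: DF={L5}
  L3: DF={L5,L6}
  L4: DF=∅
  L5: DF={L7}
  L6: DF={L7}
  L7: DF=∅
  L8: DF=∅

φ for d: defs {L0,L2,L3,L5}
  DF⁺ = {L5,L6,L7}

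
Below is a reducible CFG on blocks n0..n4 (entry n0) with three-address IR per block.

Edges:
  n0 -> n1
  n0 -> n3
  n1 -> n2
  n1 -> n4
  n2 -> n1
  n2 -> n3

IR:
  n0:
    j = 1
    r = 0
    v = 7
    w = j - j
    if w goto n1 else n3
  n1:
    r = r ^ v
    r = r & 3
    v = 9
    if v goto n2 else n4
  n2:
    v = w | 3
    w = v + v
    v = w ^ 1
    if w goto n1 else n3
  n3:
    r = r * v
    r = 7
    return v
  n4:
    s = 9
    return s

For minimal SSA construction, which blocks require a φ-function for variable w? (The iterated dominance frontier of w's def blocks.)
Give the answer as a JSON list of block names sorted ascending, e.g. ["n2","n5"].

idom tree: n1←n0 n2←n1 n3←n0 n4←n1
Join-block Dom:
  n1: preds {n0,n2}: {n0} ∩ {n0,n1,n2} = {n0}; idom=n0
  n3: preds {n0,n2}: {n0} ∩ {n0,n1,n2} = {n0}; idom=n0

DF derivation:
  join n1 pred n0: · stop@n0
  join n1 pred n2: n2→n1 stop@n0
  join n3 pred n0: · stop@n0
  join n3 pred n2: n2→n1 stop@n0
  n0: DF=∅
  n1: DF={n1,n3}
  n2: DF={n1,n3}
  n3: DF=∅
  n4: DF=∅

φ for w: defs {n0,n2}
  DF⁺ = {n1,n3}

Answer: ["n1", "n3"]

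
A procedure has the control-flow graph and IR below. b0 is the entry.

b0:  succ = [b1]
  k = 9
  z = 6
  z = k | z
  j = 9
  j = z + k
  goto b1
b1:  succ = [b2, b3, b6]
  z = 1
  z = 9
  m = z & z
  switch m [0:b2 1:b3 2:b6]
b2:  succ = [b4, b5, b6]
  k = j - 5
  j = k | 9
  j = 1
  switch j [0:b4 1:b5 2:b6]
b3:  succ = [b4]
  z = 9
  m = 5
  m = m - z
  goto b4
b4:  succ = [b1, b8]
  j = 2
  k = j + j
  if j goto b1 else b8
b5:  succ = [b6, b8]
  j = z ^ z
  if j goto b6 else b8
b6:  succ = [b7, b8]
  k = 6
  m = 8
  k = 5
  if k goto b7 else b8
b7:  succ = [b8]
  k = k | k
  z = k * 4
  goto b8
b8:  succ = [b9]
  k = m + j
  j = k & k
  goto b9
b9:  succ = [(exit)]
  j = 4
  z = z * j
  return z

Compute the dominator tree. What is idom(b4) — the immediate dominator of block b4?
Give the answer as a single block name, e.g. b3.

idom tree: b1←b0 b2←b1 b3←b1 b4←b1 b5←b2 b6←b1 b7←b6 b8←b1 b9←b8
Dom at joins:
  b1: preds {b0,b4}: {b0} ∩ {b0,b1,b4} = {b0}; idom=b0
  b4: preds {b2,b3}: {b0,b1,b2} ∩ {b0,b1,b3} = {b0,b1}; idom=b1
  b6: preds {b1,b2,b5}: {b0,b1} ∩ {b0,b1,b2} ∩ {b0,b1,b2,b5} = {b0,b1}; idom=b1
  b8: preds {b4,b5,b6,b7}: {b0,b1,b4} ∩ {b0,b1,b2,b5} ∩ {b0,b1,b6} ∩ {b0,b1,b6,b7} = {b0,b1}; idom=b1

idom(b4) = b1

Answer: b1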